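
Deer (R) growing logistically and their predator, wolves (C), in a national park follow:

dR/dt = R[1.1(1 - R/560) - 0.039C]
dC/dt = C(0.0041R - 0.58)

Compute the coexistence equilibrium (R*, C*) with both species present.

R* ≈ 141, C* ≈ 21.1

From dC/dt = 0 with C > 0: 0.0041R* = 0.58, so R* = 141.
Substitute into dR/dt = 0: 1.1(1 - 141/560) = 0.039C*.
The bracket is 0.747, giving C* = 0.822/0.039 = 21.1.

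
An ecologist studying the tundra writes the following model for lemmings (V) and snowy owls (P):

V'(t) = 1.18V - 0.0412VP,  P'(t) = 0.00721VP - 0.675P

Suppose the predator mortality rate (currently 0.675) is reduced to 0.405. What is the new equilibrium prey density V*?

At the interior fixed point, setting dP/dt = 0 with P > 0 fixes V* = (predator death rate)/(VP coefficient) — independent of the other coefficients.
With the change, V* = 0.405/0.00721 = 56.2; it falls from 93.6.

V* ≈ 56.2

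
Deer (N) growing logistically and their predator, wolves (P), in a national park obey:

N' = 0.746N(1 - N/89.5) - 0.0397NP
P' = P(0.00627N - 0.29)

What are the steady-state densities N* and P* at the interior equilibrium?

N* ≈ 46.3, P* ≈ 9.08

From dP/dt = 0 with P > 0: 0.00627N* = 0.29, so N* = 46.3.
Substitute into dN/dt = 0: 0.746(1 - 46.3/89.5) = 0.0397P*.
The bracket is 0.483, giving P* = 0.36/0.0397 = 9.08.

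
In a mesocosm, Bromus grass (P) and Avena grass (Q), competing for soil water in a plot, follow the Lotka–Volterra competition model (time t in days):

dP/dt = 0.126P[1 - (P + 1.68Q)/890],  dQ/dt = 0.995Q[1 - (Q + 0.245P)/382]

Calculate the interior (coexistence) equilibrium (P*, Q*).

Setting both brackets to zero gives the nullclines P + 1.68Q = 890 and 0.245P + Q = 382.
Substituting Q = 382 - 0.245P into the first: P(1 - 1.68·0.245) = 890 - 1.68·382.
So P* = 248/0.588 = 422, and then Q* = 382 - 0.245·422 = 279.

P* ≈ 422, Q* ≈ 279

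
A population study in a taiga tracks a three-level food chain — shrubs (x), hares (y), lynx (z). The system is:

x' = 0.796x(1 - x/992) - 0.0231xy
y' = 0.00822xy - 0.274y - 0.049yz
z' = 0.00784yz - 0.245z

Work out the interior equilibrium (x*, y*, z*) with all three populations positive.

x* ≈ 92.4, y* ≈ 31.2, z* ≈ 9.9

From dz/dt = 0: 0.00784y* = 0.245, so y* = 31.2.
From dx/dt = 0: 0.796(1 - x*/992) = 0.0231·31.2, giving x* = 992·(1 - 0.907) = 92.4.
From dy/dt = 0: 0.00822·92.4 - 0.274 = 0.049z*, so z* = 0.485/0.049 = 9.9.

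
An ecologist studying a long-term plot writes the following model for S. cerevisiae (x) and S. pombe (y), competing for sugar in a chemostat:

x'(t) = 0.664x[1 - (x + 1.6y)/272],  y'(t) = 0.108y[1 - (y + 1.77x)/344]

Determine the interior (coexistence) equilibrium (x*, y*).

x* ≈ 152, y* ≈ 75

Setting both brackets to zero gives the nullclines x + 1.6y = 272 and 1.77x + y = 344.
Substituting y = 344 - 1.77x into the first: x(1 - 1.6·1.77) = 272 - 1.6·344.
So x* = -278/-1.83 = 152, and then y* = 344 - 1.77·152 = 75.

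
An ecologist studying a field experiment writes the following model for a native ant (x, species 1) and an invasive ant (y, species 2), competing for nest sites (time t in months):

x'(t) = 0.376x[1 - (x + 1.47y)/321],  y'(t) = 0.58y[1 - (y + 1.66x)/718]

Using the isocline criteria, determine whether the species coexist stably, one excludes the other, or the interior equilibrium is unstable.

Compare the nullcline intercepts: K1/α12 = 321/1.47 = 218 < K2 = 718; K2/α21 = 718/1.66 = 433 > K1 = 321.
Since the inequalities point opposite ways, species 2 can invade but species 1 cannot.

species 2 excludes species 1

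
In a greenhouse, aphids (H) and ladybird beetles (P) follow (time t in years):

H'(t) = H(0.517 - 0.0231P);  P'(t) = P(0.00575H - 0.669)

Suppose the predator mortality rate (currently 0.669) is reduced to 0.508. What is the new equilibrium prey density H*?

At the interior fixed point, setting dP/dt = 0 with P > 0 fixes H* = (predator death rate)/(HP coefficient) — independent of the other coefficients.
With the change, H* = 0.508/0.00575 = 88.3; it falls from 116.

H* ≈ 88.3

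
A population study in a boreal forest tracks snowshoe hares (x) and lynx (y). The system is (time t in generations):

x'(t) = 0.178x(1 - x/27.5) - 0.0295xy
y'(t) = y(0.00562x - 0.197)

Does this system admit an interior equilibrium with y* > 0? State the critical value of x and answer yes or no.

Threshold x = 35.1; K < 35.1, so no, the predator goes extinct.

The predator equation gives dy/dt > 0 only when x > 0.197/0.00562 = 35.1.
Without the predator, x → K = 27.5. Since 27.5 < 35.1, the predator cannot invade.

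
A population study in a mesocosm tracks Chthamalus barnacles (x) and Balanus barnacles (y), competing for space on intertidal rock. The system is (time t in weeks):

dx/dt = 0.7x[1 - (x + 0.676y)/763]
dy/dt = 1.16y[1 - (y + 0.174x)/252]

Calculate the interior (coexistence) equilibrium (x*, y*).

Setting both brackets to zero gives the nullclines x + 0.676y = 763 and 0.174x + y = 252.
Substituting y = 252 - 0.174x into the first: x(1 - 0.676·0.174) = 763 - 0.676·252.
So x* = 593/0.882 = 672, and then y* = 252 - 0.174·672 = 135.

x* ≈ 672, y* ≈ 135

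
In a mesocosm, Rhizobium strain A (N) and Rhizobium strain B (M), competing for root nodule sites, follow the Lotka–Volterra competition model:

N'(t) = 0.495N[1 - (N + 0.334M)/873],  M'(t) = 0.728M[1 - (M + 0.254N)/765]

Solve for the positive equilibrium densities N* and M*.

N* ≈ 675, M* ≈ 594

Setting both brackets to zero gives the nullclines N + 0.334M = 873 and 0.254N + M = 765.
Substituting M = 765 - 0.254N into the first: N(1 - 0.334·0.254) = 873 - 0.334·765.
So N* = 617/0.915 = 675, and then M* = 765 - 0.254·675 = 594.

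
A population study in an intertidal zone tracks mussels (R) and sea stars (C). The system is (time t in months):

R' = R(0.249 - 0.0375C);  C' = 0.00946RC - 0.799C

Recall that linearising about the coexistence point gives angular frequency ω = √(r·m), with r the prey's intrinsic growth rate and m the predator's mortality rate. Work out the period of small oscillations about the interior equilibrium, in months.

T ≈ 14.1 months

Here r = 0.249 and m = 0.799, so r·m = 0.199.
ω = √0.199 = 0.446 per month, hence T = 2π/ω ≈ 14.1 months.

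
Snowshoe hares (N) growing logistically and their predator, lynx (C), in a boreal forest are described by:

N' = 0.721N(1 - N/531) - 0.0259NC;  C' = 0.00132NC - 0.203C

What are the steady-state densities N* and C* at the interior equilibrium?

From dC/dt = 0 with C > 0: 0.00132N* = 0.203, so N* = 154.
Substitute into dN/dt = 0: 0.721(1 - 154/531) = 0.0259C*.
The bracket is 0.71, giving C* = 0.512/0.0259 = 19.8.

N* ≈ 154, C* ≈ 19.8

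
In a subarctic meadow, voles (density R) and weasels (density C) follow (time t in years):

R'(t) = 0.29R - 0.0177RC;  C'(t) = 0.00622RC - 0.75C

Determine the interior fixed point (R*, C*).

R* ≈ 121, C* ≈ 16.4

Set dC/dt = 0 with C > 0: 0.00622R - 0.75 = 0, so R* = 0.75/0.00622 = 121.
Set dR/dt = 0 with R > 0: 0.29 - 0.0177C = 0, so C* = 0.29/0.0177 = 16.4.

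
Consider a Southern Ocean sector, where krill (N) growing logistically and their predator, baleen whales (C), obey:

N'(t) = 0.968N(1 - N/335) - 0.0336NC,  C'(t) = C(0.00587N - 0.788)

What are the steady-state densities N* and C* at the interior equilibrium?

N* ≈ 134, C* ≈ 17.3

From dC/dt = 0 with C > 0: 0.00587N* = 0.788, so N* = 134.
Substitute into dN/dt = 0: 0.968(1 - 134/335) = 0.0336C*.
The bracket is 0.599, giving C* = 0.58/0.0336 = 17.3.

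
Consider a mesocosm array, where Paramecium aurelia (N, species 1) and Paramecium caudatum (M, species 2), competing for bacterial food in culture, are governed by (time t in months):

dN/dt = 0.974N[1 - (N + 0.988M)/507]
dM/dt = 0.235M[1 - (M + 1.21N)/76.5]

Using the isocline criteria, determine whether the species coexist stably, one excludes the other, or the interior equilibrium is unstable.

species 1 excludes species 2

Compare the nullcline intercepts: K1/α12 = 507/0.988 = 513 > K2 = 76.5; K2/α21 = 76.5/1.21 = 63.2 < K1 = 507.
Since the inequalities point opposite ways, species 1 can invade but species 2 cannot.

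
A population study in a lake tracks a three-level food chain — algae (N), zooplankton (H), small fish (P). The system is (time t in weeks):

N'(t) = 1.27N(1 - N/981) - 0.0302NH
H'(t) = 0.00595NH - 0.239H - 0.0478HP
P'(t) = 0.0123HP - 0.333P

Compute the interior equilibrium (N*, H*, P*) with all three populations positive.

From dP/dt = 0: 0.0123H* = 0.333, so H* = 27.1.
From dN/dt = 0: 1.27(1 - N*/981) = 0.0302·27.1, giving N* = 981·(1 - 0.644) = 349.
From dH/dt = 0: 0.00595·349 - 0.239 = 0.0478P*, so P* = 1.84/0.0478 = 38.5.

N* ≈ 349, H* ≈ 27.1, P* ≈ 38.5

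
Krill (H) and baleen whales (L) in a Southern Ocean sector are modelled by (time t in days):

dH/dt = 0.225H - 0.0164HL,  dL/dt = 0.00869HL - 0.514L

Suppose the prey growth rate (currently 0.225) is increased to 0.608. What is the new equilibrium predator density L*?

L* ≈ 37.1

At the interior fixed point, setting dH/dt = 0 with H > 0 fixes L* = (prey growth rate)/(HL coefficient) — independent of the other coefficients.
With the change, L* = 0.608/0.0164 = 37.1; it rises from 13.7.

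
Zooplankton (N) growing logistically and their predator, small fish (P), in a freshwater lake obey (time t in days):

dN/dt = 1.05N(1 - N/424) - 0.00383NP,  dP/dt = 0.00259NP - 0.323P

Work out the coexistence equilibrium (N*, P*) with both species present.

N* ≈ 125, P* ≈ 194

From dP/dt = 0 with P > 0: 0.00259N* = 0.323, so N* = 125.
Substitute into dN/dt = 0: 1.05(1 - 125/424) = 0.00383P*.
The bracket is 0.706, giving P* = 0.741/0.00383 = 194.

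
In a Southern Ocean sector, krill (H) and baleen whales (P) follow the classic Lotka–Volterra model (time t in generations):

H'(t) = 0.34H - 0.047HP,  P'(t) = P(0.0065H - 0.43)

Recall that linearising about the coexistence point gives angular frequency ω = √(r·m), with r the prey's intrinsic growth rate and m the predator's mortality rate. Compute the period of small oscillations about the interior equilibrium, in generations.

T ≈ 16.4 generations

Here r = 0.34 and m = 0.43, so r·m = 0.146.
ω = √0.146 = 0.382 per generation, hence T = 2π/ω ≈ 16.4 generations.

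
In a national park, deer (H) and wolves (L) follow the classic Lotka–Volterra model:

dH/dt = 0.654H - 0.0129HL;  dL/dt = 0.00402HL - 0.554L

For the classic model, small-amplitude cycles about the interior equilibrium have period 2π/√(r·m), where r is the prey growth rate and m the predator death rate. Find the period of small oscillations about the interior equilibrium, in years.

T ≈ 10.4 years

Here r = 0.654 and m = 0.554, so r·m = 0.362.
ω = √0.362 = 0.602 per year, hence T = 2π/ω ≈ 10.4 years.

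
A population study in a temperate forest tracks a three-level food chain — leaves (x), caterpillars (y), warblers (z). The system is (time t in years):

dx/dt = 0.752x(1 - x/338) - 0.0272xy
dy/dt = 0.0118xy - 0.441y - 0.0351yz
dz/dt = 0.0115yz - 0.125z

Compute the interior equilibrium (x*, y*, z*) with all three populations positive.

x* ≈ 205, y* ≈ 10.9, z* ≈ 56.4

From dz/dt = 0: 0.0115y* = 0.125, so y* = 10.9.
From dx/dt = 0: 0.752(1 - x*/338) = 0.0272·10.9, giving x* = 338·(1 - 0.393) = 205.
From dy/dt = 0: 0.0118·205 - 0.441 = 0.0351z*, so z* = 1.98/0.0351 = 56.4.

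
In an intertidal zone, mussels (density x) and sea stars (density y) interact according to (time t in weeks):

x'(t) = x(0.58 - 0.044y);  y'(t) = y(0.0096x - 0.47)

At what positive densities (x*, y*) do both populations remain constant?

Set dy/dt = 0 with y > 0: 0.0096x - 0.47 = 0, so x* = 0.47/0.0096 = 49.
Set dx/dt = 0 with x > 0: 0.58 - 0.044y = 0, so y* = 0.58/0.044 = 13.2.

x* ≈ 49, y* ≈ 13.2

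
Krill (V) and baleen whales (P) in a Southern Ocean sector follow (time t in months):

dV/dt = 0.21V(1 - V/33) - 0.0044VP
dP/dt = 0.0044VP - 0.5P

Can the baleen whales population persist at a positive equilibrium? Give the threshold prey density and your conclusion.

The predator equation gives dP/dt > 0 only when V > 0.5/0.0044 = 114.
Without the predator, V → K = 33. Since 33 < 114, the predator cannot invade.

Threshold V = 114; K < 114, so no, the predator goes extinct.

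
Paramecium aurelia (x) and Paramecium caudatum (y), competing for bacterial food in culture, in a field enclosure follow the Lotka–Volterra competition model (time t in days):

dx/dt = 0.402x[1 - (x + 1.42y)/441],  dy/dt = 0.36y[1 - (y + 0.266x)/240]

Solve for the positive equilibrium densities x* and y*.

Setting both brackets to zero gives the nullclines x + 1.42y = 441 and 0.266x + y = 240.
Substituting y = 240 - 0.266x into the first: x(1 - 1.42·0.266) = 441 - 1.42·240.
So x* = 100/0.622 = 161, and then y* = 240 - 0.266·161 = 197.

x* ≈ 161, y* ≈ 197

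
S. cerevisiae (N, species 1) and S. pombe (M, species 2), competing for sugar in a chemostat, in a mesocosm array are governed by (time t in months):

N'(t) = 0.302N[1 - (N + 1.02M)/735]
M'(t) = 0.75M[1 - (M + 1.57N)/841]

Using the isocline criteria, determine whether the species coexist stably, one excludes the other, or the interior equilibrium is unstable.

unstable coexistence (outcome depends on initial conditions)

Compare the nullcline intercepts: K1/α12 = 735/1.02 = 721 < K2 = 841; K2/α21 = 841/1.57 = 536 < K1 = 735.
Since both are reversed, neither can invade when rare; the interior point is a saddle.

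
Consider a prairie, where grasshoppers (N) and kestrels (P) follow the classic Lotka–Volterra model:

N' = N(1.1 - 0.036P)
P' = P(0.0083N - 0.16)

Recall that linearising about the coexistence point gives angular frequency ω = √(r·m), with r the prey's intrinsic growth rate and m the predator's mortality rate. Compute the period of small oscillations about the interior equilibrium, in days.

Here r = 1.1 and m = 0.16, so r·m = 0.176.
ω = √0.176 = 0.42 per day, hence T = 2π/ω ≈ 15 days.

T ≈ 15 days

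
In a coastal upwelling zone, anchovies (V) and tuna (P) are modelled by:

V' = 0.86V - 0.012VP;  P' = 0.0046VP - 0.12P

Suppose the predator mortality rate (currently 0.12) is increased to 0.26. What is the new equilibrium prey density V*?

At the interior fixed point, setting dP/dt = 0 with P > 0 fixes V* = (predator death rate)/(VP coefficient) — independent of the other coefficients.
With the change, V* = 0.26/0.0046 = 56.5; it rises from 26.1.

V* ≈ 56.5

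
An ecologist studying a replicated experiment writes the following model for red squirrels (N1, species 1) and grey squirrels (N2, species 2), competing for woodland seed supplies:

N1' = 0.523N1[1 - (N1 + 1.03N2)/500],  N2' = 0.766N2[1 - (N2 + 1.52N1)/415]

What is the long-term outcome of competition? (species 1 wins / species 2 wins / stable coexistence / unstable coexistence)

species 1 excludes species 2

Compare the nullcline intercepts: K1/α12 = 500/1.03 = 485 > K2 = 415; K2/α21 = 415/1.52 = 273 < K1 = 500.
Since the inequalities point opposite ways, species 1 can invade but species 2 cannot.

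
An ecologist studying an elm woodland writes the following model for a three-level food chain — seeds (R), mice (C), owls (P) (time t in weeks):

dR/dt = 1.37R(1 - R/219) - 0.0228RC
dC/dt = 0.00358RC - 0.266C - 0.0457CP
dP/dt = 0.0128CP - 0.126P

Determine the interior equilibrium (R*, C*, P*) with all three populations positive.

From dP/dt = 0: 0.0128C* = 0.126, so C* = 9.84.
From dR/dt = 0: 1.37(1 - R*/219) = 0.0228·9.84, giving R* = 219·(1 - 0.164) = 183.
From dC/dt = 0: 0.00358·183 - 0.266 = 0.0457P*, so P* = 0.39/0.0457 = 8.52.

R* ≈ 183, C* ≈ 9.84, P* ≈ 8.52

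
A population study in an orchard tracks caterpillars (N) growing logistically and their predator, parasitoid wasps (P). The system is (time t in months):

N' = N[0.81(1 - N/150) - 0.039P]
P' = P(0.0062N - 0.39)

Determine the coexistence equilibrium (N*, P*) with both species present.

From dP/dt = 0 with P > 0: 0.0062N* = 0.39, so N* = 62.9.
Substitute into dN/dt = 0: 0.81(1 - 62.9/150) = 0.039P*.
The bracket is 0.581, giving P* = 0.47/0.039 = 12.1.

N* ≈ 62.9, P* ≈ 12.1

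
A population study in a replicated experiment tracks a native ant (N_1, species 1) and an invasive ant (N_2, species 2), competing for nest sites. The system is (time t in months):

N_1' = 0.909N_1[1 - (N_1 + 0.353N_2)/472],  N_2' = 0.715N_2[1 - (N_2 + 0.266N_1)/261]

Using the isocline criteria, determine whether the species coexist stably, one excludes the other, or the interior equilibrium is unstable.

Compare the nullcline intercepts: K1/α12 = 472/0.353 = 1340 > K2 = 261; K2/α21 = 261/0.266 = 981 > K1 = 472.
Since both inequalities hold, each species can invade when rare, so the interior equilibrium is stable.

stable coexistence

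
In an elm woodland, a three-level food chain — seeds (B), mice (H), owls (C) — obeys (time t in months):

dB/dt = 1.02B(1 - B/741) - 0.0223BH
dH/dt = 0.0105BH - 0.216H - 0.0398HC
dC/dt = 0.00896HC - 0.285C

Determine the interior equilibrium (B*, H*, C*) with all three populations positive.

B* ≈ 226, H* ≈ 31.8, C* ≈ 54.1

From dC/dt = 0: 0.00896H* = 0.285, so H* = 31.8.
From dB/dt = 0: 1.02(1 - B*/741) = 0.0223·31.8, giving B* = 741·(1 - 0.695) = 226.
From dH/dt = 0: 0.0105·226 - 0.216 = 0.0398C*, so C* = 2.15/0.0398 = 54.1.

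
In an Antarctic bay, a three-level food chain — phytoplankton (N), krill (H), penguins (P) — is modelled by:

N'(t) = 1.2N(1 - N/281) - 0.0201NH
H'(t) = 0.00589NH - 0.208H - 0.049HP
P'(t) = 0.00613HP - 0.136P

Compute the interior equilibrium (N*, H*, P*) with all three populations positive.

N* ≈ 177, H* ≈ 22.2, P* ≈ 17

From dP/dt = 0: 0.00613H* = 0.136, so H* = 22.2.
From dN/dt = 0: 1.2(1 - N*/281) = 0.0201·22.2, giving N* = 281·(1 - 0.372) = 177.
From dH/dt = 0: 0.00589·177 - 0.208 = 0.049P*, so P* = 0.832/0.049 = 17.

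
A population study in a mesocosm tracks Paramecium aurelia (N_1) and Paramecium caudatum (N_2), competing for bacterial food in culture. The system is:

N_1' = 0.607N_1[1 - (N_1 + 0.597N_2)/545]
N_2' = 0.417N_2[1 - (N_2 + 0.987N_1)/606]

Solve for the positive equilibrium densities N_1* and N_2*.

Setting both brackets to zero gives the nullclines N_1 + 0.597N_2 = 545 and 0.987N_1 + N_2 = 606.
Substituting N_2 = 606 - 0.987N_1 into the first: N_1(1 - 0.597·0.987) = 545 - 0.597·606.
So N_1* = 183/0.411 = 446, and then N_2* = 606 - 0.987·446 = 166.

N_1* ≈ 446, N_2* ≈ 166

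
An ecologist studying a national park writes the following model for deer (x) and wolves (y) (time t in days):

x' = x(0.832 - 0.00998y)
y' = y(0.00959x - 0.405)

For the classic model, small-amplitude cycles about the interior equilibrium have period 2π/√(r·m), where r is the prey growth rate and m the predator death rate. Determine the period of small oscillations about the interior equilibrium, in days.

T ≈ 10.8 days

Here r = 0.832 and m = 0.405, so r·m = 0.337.
ω = √0.337 = 0.58 per day, hence T = 2π/ω ≈ 10.8 days.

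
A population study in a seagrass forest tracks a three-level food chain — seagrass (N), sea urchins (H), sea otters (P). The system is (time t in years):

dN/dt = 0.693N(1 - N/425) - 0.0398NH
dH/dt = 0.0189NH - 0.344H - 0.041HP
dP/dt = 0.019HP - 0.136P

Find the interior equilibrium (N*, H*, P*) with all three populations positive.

From dP/dt = 0: 0.019H* = 0.136, so H* = 7.16.
From dN/dt = 0: 0.693(1 - N*/425) = 0.0398·7.16, giving N* = 425·(1 - 0.411) = 250.
From dH/dt = 0: 0.0189·250 - 0.344 = 0.041P*, so P* = 4.39/0.041 = 107.

N* ≈ 250, H* ≈ 7.16, P* ≈ 107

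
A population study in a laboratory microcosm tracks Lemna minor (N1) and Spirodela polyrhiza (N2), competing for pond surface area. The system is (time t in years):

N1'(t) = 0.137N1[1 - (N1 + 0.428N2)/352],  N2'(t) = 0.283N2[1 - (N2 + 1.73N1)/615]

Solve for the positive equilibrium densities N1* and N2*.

N1* ≈ 342, N2* ≈ 23.3

Setting both brackets to zero gives the nullclines N1 + 0.428N2 = 352 and 1.73N1 + N2 = 615.
Substituting N2 = 615 - 1.73N1 into the first: N1(1 - 0.428·1.73) = 352 - 0.428·615.
So N1* = 88.8/0.26 = 342, and then N2* = 615 - 1.73·342 = 23.3.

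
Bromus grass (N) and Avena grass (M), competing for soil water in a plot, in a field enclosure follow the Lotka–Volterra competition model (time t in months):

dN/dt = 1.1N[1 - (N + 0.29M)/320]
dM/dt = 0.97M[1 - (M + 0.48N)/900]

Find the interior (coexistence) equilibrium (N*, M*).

Setting both brackets to zero gives the nullclines N + 0.29M = 320 and 0.48N + M = 900.
Substituting M = 900 - 0.48N into the first: N(1 - 0.29·0.48) = 320 - 0.29·900.
So N* = 59/0.861 = 68.5, and then M* = 900 - 0.48·68.5 = 867.

N* ≈ 68.5, M* ≈ 867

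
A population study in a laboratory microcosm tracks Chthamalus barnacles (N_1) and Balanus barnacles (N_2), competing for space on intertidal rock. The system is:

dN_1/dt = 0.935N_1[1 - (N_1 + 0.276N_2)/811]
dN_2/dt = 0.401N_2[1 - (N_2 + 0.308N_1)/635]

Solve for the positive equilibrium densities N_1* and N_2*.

Setting both brackets to zero gives the nullclines N_1 + 0.276N_2 = 811 and 0.308N_1 + N_2 = 635.
Substituting N_2 = 635 - 0.308N_1 into the first: N_1(1 - 0.276·0.308) = 811 - 0.276·635.
So N_1* = 636/0.915 = 695, and then N_2* = 635 - 0.308·695 = 421.

N_1* ≈ 695, N_2* ≈ 421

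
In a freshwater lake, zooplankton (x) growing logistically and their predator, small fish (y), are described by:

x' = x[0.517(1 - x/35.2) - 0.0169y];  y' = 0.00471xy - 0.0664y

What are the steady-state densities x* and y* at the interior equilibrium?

From dy/dt = 0 with y > 0: 0.00471x* = 0.0664, so x* = 14.1.
Substitute into dx/dt = 0: 0.517(1 - 14.1/35.2) = 0.0169y*.
The bracket is 0.599, giving y* = 0.31/0.0169 = 18.3.

x* ≈ 14.1, y* ≈ 18.3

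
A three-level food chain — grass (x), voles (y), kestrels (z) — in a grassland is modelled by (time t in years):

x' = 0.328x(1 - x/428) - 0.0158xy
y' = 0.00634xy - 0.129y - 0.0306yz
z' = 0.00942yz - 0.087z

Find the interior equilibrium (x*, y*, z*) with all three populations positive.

x* ≈ 238, y* ≈ 9.24, z* ≈ 45

From dz/dt = 0: 0.00942y* = 0.087, so y* = 9.24.
From dx/dt = 0: 0.328(1 - x*/428) = 0.0158·9.24, giving x* = 428·(1 - 0.445) = 238.
From dy/dt = 0: 0.00634·238 - 0.129 = 0.0306z*, so z* = 1.38/0.0306 = 45.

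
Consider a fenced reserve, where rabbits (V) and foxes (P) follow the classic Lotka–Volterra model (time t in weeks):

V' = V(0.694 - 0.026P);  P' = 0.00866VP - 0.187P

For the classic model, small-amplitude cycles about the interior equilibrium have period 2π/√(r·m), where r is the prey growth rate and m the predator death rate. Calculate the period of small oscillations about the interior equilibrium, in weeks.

T ≈ 17.4 weeks

Here r = 0.694 and m = 0.187, so r·m = 0.13.
ω = √0.13 = 0.36 per week, hence T = 2π/ω ≈ 17.4 weeks.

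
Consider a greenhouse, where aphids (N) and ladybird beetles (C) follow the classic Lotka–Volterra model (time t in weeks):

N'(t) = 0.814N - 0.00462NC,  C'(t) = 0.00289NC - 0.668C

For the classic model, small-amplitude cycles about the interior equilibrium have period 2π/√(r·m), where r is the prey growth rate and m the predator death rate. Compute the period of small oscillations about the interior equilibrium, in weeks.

T ≈ 8.52 weeks

Here r = 0.814 and m = 0.668, so r·m = 0.544.
ω = √0.544 = 0.737 per week, hence T = 2π/ω ≈ 8.52 weeks.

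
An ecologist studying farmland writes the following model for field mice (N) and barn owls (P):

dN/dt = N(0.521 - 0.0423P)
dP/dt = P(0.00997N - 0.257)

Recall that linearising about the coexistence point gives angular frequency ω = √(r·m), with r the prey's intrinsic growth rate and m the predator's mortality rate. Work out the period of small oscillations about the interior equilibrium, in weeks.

Here r = 0.521 and m = 0.257, so r·m = 0.134.
ω = √0.134 = 0.366 per week, hence T = 2π/ω ≈ 17.2 weeks.

T ≈ 17.2 weeks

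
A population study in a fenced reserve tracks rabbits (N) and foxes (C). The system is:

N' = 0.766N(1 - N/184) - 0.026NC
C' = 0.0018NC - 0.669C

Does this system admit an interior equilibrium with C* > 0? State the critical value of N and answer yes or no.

The predator equation gives dC/dt > 0 only when N > 0.669/0.0018 = 372.
Without the predator, N → K = 184. Since 184 < 372, the predator cannot invade.

Threshold N = 372; K < 372, so no, the predator goes extinct.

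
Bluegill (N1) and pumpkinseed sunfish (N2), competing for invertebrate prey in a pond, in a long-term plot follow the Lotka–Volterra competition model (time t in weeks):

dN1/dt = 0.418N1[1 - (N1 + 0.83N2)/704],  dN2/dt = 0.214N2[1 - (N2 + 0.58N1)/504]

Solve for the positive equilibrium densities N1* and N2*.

N1* ≈ 551, N2* ≈ 184

Setting both brackets to zero gives the nullclines N1 + 0.83N2 = 704 and 0.58N1 + N2 = 504.
Substituting N2 = 504 - 0.58N1 into the first: N1(1 - 0.83·0.58) = 704 - 0.83·504.
So N1* = 286/0.519 = 551, and then N2* = 504 - 0.58·551 = 184.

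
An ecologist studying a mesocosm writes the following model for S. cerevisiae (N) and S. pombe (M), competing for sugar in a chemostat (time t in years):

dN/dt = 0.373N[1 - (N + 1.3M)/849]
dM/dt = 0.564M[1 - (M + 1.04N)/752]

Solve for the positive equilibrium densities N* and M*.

Setting both brackets to zero gives the nullclines N + 1.3M = 849 and 1.04N + M = 752.
Substituting M = 752 - 1.04N into the first: N(1 - 1.3·1.04) = 849 - 1.3·752.
So N* = -129/-0.352 = 365, and then M* = 752 - 1.04·365 = 372.

N* ≈ 365, M* ≈ 372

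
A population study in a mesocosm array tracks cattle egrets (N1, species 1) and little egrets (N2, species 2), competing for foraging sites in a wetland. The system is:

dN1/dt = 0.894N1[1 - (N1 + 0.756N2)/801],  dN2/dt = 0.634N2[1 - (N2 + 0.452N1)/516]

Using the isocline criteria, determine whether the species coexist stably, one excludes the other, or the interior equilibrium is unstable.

Compare the nullcline intercepts: K1/α12 = 801/0.756 = 1060 > K2 = 516; K2/α21 = 516/0.452 = 1140 > K1 = 801.
Since both inequalities hold, each species can invade when rare, so the interior equilibrium is stable.

stable coexistence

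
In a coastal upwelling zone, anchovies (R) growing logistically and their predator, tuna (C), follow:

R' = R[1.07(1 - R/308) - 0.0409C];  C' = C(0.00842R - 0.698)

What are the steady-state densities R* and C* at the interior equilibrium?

From dC/dt = 0 with C > 0: 0.00842R* = 0.698, so R* = 82.9.
Substitute into dR/dt = 0: 1.07(1 - 82.9/308) = 0.0409C*.
The bracket is 0.731, giving C* = 0.782/0.0409 = 19.1.

R* ≈ 82.9, C* ≈ 19.1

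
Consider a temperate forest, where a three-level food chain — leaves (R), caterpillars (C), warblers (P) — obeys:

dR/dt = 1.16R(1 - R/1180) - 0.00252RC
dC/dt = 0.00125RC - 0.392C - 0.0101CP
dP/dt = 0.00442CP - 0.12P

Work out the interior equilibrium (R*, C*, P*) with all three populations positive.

R* ≈ 1110, C* ≈ 27.1, P* ≈ 98.6

From dP/dt = 0: 0.00442C* = 0.12, so C* = 27.1.
From dR/dt = 0: 1.16(1 - R*/1180) = 0.00252·27.1, giving R* = 1180·(1 - 0.059) = 1110.
From dC/dt = 0: 0.00125·1110 - 0.392 = 0.0101P*, so P* = 0.996/0.0101 = 98.6.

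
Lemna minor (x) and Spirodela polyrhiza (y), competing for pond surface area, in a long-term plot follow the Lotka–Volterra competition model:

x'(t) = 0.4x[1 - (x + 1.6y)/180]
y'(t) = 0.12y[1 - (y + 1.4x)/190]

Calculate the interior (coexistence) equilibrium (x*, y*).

Setting both brackets to zero gives the nullclines x + 1.6y = 180 and 1.4x + y = 190.
Substituting y = 190 - 1.4x into the first: x(1 - 1.6·1.4) = 180 - 1.6·190.
So x* = -124/-1.24 = 100, and then y* = 190 - 1.4·100 = 50.

x* ≈ 100, y* ≈ 50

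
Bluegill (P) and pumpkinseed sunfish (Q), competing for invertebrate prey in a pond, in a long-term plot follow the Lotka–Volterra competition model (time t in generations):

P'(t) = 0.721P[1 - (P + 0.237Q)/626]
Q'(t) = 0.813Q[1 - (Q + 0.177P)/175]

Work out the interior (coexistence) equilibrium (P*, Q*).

Setting both brackets to zero gives the nullclines P + 0.237Q = 626 and 0.177P + Q = 175.
Substituting Q = 175 - 0.177P into the first: P(1 - 0.237·0.177) = 626 - 0.237·175.
So P* = 585/0.958 = 610, and then Q* = 175 - 0.177·610 = 67.

P* ≈ 610, Q* ≈ 67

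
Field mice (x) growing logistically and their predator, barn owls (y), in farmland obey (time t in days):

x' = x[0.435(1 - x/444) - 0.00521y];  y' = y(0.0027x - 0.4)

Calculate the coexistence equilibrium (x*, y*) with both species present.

x* ≈ 148, y* ≈ 55.6

From dy/dt = 0 with y > 0: 0.0027x* = 0.4, so x* = 148.
Substitute into dx/dt = 0: 0.435(1 - 148/444) = 0.00521y*.
The bracket is 0.666, giving y* = 0.29/0.00521 = 55.6.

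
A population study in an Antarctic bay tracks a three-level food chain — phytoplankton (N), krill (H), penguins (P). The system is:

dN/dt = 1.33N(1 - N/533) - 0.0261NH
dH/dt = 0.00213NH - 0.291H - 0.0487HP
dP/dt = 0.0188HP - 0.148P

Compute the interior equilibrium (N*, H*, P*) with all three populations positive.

From dP/dt = 0: 0.0188H* = 0.148, so H* = 7.87.
From dN/dt = 0: 1.33(1 - N*/533) = 0.0261·7.87, giving N* = 533·(1 - 0.154) = 451.
From dH/dt = 0: 0.00213·451 - 0.291 = 0.0487P*, so P* = 0.669/0.0487 = 13.7.

N* ≈ 451, H* ≈ 7.87, P* ≈ 13.7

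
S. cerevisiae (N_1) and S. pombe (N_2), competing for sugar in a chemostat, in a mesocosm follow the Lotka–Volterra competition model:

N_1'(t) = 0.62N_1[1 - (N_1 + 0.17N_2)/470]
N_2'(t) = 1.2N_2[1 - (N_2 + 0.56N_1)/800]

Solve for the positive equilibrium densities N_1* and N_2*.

Setting both brackets to zero gives the nullclines N_1 + 0.17N_2 = 470 and 0.56N_1 + N_2 = 800.
Substituting N_2 = 800 - 0.56N_1 into the first: N_1(1 - 0.17·0.56) = 470 - 0.17·800.
So N_1* = 334/0.905 = 369, and then N_2* = 800 - 0.56·369 = 593.

N_1* ≈ 369, N_2* ≈ 593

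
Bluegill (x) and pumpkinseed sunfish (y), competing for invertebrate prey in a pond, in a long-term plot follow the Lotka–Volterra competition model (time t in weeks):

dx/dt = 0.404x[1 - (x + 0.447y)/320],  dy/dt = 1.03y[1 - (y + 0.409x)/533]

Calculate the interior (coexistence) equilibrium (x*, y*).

Setting both brackets to zero gives the nullclines x + 0.447y = 320 and 0.409x + y = 533.
Substituting y = 533 - 0.409x into the first: x(1 - 0.447·0.409) = 320 - 0.447·533.
So x* = 81.7/0.817 = 100, and then y* = 533 - 0.409·100 = 492.

x* ≈ 100, y* ≈ 492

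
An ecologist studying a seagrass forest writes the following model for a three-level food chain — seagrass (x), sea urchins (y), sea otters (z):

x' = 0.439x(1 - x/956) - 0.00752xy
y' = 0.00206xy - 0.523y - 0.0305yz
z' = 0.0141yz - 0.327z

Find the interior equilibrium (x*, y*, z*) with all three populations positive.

x* ≈ 576, y* ≈ 23.2, z* ≈ 21.8

From dz/dt = 0: 0.0141y* = 0.327, so y* = 23.2.
From dx/dt = 0: 0.439(1 - x*/956) = 0.00752·23.2, giving x* = 956·(1 - 0.397) = 576.
From dy/dt = 0: 0.00206·576 - 0.523 = 0.0305z*, so z* = 0.664/0.0305 = 21.8.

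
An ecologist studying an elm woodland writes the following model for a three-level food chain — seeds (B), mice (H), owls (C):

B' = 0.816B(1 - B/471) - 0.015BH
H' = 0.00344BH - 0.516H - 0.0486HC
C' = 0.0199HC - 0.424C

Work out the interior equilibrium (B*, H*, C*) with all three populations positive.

B* ≈ 287, H* ≈ 21.3, C* ≈ 9.66

From dC/dt = 0: 0.0199H* = 0.424, so H* = 21.3.
From dB/dt = 0: 0.816(1 - B*/471) = 0.015·21.3, giving B* = 471·(1 - 0.392) = 287.
From dH/dt = 0: 0.00344·287 - 0.516 = 0.0486C*, so C* = 0.47/0.0486 = 9.66.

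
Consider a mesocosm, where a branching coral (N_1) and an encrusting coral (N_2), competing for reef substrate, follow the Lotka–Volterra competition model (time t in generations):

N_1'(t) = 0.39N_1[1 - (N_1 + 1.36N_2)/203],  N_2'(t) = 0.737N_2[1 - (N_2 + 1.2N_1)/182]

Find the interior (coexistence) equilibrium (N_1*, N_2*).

N_1* ≈ 70.4, N_2* ≈ 97.5

Setting both brackets to zero gives the nullclines N_1 + 1.36N_2 = 203 and 1.2N_1 + N_2 = 182.
Substituting N_2 = 182 - 1.2N_1 into the first: N_1(1 - 1.36·1.2) = 203 - 1.36·182.
So N_1* = -44.5/-0.632 = 70.4, and then N_2* = 182 - 1.2·70.4 = 97.5.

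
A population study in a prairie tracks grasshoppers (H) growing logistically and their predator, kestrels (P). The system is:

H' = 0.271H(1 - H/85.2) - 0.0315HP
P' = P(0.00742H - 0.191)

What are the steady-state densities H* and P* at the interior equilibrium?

From dP/dt = 0 with P > 0: 0.00742H* = 0.191, so H* = 25.7.
Substitute into dH/dt = 0: 0.271(1 - 25.7/85.2) = 0.0315P*.
The bracket is 0.698, giving P* = 0.189/0.0315 = 6.

H* ≈ 25.7, P* ≈ 6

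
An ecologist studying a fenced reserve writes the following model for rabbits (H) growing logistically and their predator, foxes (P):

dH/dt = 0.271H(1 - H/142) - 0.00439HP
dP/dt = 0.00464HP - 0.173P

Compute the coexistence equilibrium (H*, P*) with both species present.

H* ≈ 37.3, P* ≈ 45.5

From dP/dt = 0 with P > 0: 0.00464H* = 0.173, so H* = 37.3.
Substitute into dH/dt = 0: 0.271(1 - 37.3/142) = 0.00439P*.
The bracket is 0.737, giving P* = 0.2/0.00439 = 45.5.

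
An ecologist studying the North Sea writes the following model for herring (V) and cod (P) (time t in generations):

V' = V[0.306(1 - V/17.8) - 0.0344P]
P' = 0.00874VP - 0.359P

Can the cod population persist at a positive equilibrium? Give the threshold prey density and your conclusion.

Threshold V = 41.1; K < 41.1, so no, the predator goes extinct.

The predator equation gives dP/dt > 0 only when V > 0.359/0.00874 = 41.1.
Without the predator, V → K = 17.8. Since 17.8 < 41.1, the predator cannot invade.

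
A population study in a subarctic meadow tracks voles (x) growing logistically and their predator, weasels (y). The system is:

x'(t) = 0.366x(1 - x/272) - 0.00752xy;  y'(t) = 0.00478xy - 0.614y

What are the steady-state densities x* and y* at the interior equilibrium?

From dy/dt = 0 with y > 0: 0.00478x* = 0.614, so x* = 128.
Substitute into dx/dt = 0: 0.366(1 - 128/272) = 0.00752y*.
The bracket is 0.528, giving y* = 0.193/0.00752 = 25.7.

x* ≈ 128, y* ≈ 25.7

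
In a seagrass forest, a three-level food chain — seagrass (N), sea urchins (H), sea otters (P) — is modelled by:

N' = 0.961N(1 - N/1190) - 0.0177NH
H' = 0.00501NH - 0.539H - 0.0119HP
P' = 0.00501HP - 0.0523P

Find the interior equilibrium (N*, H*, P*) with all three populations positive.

N* ≈ 961, H* ≈ 10.4, P* ≈ 359

From dP/dt = 0: 0.00501H* = 0.0523, so H* = 10.4.
From dN/dt = 0: 0.961(1 - N*/1190) = 0.0177·10.4, giving N* = 1190·(1 - 0.192) = 961.
From dH/dt = 0: 0.00501·961 - 0.539 = 0.0119P*, so P* = 4.28/0.0119 = 359.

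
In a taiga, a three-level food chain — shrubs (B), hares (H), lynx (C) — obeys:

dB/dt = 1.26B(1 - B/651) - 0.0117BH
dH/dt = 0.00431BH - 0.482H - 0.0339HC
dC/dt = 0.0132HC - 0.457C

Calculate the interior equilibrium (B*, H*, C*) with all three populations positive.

B* ≈ 442, H* ≈ 34.6, C* ≈ 41.9

From dC/dt = 0: 0.0132H* = 0.457, so H* = 34.6.
From dB/dt = 0: 1.26(1 - B*/651) = 0.0117·34.6, giving B* = 651·(1 - 0.321) = 442.
From dH/dt = 0: 0.00431·442 - 0.482 = 0.0339C*, so C* = 1.42/0.0339 = 41.9.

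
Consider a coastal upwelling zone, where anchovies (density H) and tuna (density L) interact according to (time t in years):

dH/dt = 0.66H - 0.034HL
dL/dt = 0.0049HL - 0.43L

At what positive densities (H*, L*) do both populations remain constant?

H* ≈ 87.8, L* ≈ 19.4

Set dL/dt = 0 with L > 0: 0.0049H - 0.43 = 0, so H* = 0.43/0.0049 = 87.8.
Set dH/dt = 0 with H > 0: 0.66 - 0.034L = 0, so L* = 0.66/0.034 = 19.4.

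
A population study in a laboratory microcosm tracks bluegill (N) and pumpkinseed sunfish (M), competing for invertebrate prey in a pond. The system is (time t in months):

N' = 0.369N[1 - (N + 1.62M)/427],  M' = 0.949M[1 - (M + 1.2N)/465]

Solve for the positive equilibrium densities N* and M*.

N* ≈ 346, M* ≈ 50.2

Setting both brackets to zero gives the nullclines N + 1.62M = 427 and 1.2N + M = 465.
Substituting M = 465 - 1.2N into the first: N(1 - 1.62·1.2) = 427 - 1.62·465.
So N* = -326/-0.944 = 346, and then M* = 465 - 1.2·346 = 50.2.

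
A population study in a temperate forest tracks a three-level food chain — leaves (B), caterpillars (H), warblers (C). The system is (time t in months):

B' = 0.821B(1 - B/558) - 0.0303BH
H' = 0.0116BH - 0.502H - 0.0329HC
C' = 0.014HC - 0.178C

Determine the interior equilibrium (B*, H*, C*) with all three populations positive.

B* ≈ 296, H* ≈ 12.7, C* ≈ 89.2

From dC/dt = 0: 0.014H* = 0.178, so H* = 12.7.
From dB/dt = 0: 0.821(1 - B*/558) = 0.0303·12.7, giving B* = 558·(1 - 0.469) = 296.
From dH/dt = 0: 0.0116·296 - 0.502 = 0.0329C*, so C* = 2.93/0.0329 = 89.2.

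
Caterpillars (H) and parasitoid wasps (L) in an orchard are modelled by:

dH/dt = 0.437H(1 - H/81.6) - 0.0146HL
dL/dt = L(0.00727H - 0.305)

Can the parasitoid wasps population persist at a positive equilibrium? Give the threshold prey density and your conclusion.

The predator equation gives dL/dt > 0 only when H > 0.305/0.00727 = 42.
Without the predator, H → K = 81.6. Since 81.6 > 42, the predator can invade and persist.

Threshold H = 42; K > 42, so yes, the predator persists.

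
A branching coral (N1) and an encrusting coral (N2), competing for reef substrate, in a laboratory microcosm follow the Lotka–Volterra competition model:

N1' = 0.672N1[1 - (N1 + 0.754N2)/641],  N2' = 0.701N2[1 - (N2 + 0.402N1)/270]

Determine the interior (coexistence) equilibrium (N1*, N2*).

N1* ≈ 628, N2* ≈ 17.7

Setting both brackets to zero gives the nullclines N1 + 0.754N2 = 641 and 0.402N1 + N2 = 270.
Substituting N2 = 270 - 0.402N1 into the first: N1(1 - 0.754·0.402) = 641 - 0.754·270.
So N1* = 437/0.697 = 628, and then N2* = 270 - 0.402·628 = 17.7.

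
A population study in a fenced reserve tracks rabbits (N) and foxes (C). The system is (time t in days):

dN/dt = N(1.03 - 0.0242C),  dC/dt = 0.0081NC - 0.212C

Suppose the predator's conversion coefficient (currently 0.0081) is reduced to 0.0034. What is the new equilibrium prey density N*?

At the interior fixed point, setting dC/dt = 0 with C > 0 fixes N* = (predator death rate)/(NC coefficient) — independent of the other coefficients.
With the change, N* = 0.212/0.0034 = 62.4; it rises from 26.2.

N* ≈ 62.4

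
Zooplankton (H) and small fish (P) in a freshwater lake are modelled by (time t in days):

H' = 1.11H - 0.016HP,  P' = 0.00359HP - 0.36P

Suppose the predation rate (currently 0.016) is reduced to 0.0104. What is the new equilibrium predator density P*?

P* ≈ 107

At the interior fixed point, setting dH/dt = 0 with H > 0 fixes P* = (prey growth rate)/(HP coefficient) — independent of the other coefficients.
With the change, P* = 1.11/0.0104 = 107; it rises from 69.4.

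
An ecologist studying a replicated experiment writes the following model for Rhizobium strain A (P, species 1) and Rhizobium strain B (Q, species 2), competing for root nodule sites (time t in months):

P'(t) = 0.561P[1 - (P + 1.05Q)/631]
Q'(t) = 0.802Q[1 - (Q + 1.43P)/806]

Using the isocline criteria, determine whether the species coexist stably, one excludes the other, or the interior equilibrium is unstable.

Compare the nullcline intercepts: K1/α12 = 631/1.05 = 601 < K2 = 806; K2/α21 = 806/1.43 = 564 < K1 = 631.
Since both are reversed, neither can invade when rare; the interior point is a saddle.

unstable coexistence (outcome depends on initial conditions)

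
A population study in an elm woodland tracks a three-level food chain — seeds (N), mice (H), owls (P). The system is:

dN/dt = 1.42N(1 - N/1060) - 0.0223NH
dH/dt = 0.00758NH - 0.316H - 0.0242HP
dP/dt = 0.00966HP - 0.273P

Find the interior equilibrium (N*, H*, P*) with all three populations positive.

N* ≈ 590, H* ≈ 28.3, P* ≈ 172

From dP/dt = 0: 0.00966H* = 0.273, so H* = 28.3.
From dN/dt = 0: 1.42(1 - N*/1060) = 0.0223·28.3, giving N* = 1060·(1 - 0.444) = 590.
From dH/dt = 0: 0.00758·590 - 0.316 = 0.0242P*, so P* = 4.15/0.0242 = 172.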